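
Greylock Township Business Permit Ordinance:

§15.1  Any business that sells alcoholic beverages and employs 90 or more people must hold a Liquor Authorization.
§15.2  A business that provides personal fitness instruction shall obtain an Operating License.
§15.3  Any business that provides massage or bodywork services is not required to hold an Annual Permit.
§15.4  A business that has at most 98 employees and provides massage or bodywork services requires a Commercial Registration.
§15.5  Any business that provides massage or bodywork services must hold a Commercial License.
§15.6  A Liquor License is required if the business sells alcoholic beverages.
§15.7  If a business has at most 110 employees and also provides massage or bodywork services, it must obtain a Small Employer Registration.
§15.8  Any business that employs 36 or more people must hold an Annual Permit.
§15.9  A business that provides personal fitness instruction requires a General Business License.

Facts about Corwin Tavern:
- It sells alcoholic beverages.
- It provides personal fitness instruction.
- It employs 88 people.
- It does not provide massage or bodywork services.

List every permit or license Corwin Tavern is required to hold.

§15.1 sells alcoholic beverages; employees 88 < 90 → Liquor Authorization not required.
§15.2 provides personal fitness instruction → Operating License required.
§15.3 does not provide massage or bodywork services → Annual Permit exemption does not apply.
§15.4 employees 88 ≤ 98; does not provide massage or bodywork services → Commercial Registration not required.
§15.5 does not provide massage or bodywork services → Commercial License not required.
§15.6 sells alcoholic beverages → Liquor License required.
§15.7 employees 88 ≤ 110; does not provide massage or bodywork services → Small Employer Registration not required.
§15.8 employees 88 ≥ 36 → Annual Permit required.
§15.9 provides personal fitness instruction → General Business License required.

Annual Permit, General Business License, Liquor License, Operating License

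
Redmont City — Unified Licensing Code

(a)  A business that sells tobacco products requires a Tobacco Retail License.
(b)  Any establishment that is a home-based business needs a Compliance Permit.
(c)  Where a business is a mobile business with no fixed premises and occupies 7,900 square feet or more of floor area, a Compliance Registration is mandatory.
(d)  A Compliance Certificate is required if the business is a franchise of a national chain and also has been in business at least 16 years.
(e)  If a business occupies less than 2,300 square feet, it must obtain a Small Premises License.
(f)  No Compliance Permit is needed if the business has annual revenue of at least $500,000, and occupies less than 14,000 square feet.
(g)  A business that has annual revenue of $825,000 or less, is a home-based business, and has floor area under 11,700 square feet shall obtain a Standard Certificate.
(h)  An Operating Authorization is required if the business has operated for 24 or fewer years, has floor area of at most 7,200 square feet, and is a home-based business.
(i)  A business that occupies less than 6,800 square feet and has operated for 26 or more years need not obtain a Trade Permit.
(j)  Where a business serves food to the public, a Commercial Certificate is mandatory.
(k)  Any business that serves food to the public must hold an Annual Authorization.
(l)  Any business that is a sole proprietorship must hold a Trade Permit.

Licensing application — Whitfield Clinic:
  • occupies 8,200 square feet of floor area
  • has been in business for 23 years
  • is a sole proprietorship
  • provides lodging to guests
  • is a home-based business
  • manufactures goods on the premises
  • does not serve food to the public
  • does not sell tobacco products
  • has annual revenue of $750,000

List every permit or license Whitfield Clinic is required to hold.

(a) does not sell tobacco products → Tobacco Retail License not required.
(b) is a home-based business → Compliance Permit required.
(c) is a home-based business (not: is a mobile business with no fixed premises); floor area 8,200 square feet ≥ 7,900 square feet → Compliance Registration not required.
(d) is a sole proprietorship (not: is a franchise of a national chain); years in business 23 ≥ 16 → Compliance Certificate not required.
(e) floor area 8,200 square feet ≥ 2,300 square feet → Small Premises License not required.
(f) revenue $750,000 ≥ $500,000; floor area 8,200 square feet < 14,000 square feet → exempt from Compliance Permit.
(g) revenue $750,000 ≤ $825,000; is a home-based business; floor area 8,200 square feet < 11,700 square feet → Standard Certificate required.
(h) years in business 23 ≤ 24; floor area 8,200 square feet > 7,200 square feet; is a home-based business → Operating Authorization not required.
(i) floor area 8,200 square feet ≥ 6,800 square feet; years in business 23 < 26 → Trade Permit exemption does not apply.
(j) does not serve food to the public → Commercial Certificate not required.
(k) does not serve food to the public → Annual Authorization not required.
(l) is a sole proprietorship → Trade Permit required.

Standard Certificate, Trade Permit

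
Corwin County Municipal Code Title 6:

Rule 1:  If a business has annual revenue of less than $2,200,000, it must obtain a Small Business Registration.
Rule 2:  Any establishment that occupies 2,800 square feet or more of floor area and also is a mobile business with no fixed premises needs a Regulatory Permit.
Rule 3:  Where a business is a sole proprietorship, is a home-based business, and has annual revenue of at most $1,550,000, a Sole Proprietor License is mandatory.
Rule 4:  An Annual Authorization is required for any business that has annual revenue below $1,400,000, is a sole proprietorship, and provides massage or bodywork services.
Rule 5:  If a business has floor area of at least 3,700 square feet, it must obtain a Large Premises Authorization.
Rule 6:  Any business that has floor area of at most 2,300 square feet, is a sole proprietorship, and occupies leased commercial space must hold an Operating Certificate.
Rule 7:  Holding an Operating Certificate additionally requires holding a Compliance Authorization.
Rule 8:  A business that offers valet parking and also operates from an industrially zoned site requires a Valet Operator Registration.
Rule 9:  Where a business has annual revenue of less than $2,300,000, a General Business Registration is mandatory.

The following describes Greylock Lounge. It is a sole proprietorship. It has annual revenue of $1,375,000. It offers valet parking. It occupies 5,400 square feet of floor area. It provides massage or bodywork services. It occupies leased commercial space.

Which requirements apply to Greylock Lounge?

Rule 1: revenue $1,375,000 < $2,200,000 → Small Business Registration required.
Rule 2: floor area 5,400 square feet ≥ 2,800 square feet; occupies leased commercial space (not: is a mobile business with no fixed premises) → Regulatory Permit not required.
Rule 3: is a sole proprietorship; occupies leased commercial space (not: is a home-based business); revenue $1,375,000 ≤ $1,550,000 → Sole Proprietor License not required.
Rule 4: revenue $1,375,000 < $1,400,000; is a sole proprietorship; provides massage or bodywork services → Annual Authorization required.
Rule 5: floor area 5,400 square feet ≥ 3,700 square feet → Large Premises Authorization required.
Rule 6: floor area 5,400 square feet > 2,300 square feet; is a sole proprietorship; occupies leased commercial space → Operating Certificate not required.
Rule 7: Operating Certificate is not required → no effect.
Rule 8: offers valet parking; occupies leased commercial space (not: operates from an industrially zoned site) → Valet Operator Registration not required.
Rule 9: revenue $1,375,000 < $2,300,000 → General Business Registration required.

Annual Authorization, General Business Registration, Large Premises Authorization, Small Business Registration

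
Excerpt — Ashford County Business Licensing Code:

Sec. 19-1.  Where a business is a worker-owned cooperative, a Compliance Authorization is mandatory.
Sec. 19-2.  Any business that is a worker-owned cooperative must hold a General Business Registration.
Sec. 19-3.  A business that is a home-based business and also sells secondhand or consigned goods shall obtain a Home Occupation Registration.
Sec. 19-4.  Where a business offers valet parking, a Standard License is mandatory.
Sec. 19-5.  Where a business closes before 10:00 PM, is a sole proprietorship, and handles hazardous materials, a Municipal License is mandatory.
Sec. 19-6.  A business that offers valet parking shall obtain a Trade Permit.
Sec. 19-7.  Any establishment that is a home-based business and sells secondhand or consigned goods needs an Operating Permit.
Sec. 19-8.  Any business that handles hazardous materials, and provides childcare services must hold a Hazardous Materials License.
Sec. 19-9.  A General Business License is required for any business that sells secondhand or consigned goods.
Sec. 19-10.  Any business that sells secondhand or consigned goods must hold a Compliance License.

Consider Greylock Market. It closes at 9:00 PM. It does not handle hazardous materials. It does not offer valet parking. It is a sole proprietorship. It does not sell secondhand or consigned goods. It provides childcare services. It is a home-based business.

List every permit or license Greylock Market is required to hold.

Sec. 19-1. is a sole proprietorship (not: is a worker-owned cooperative) → Compliance Authorization not required.
Sec. 19-2. is a sole proprietorship (not: is a worker-owned cooperative) → General Business Registration not required.
Sec. 19-3. is a home-based business; does not sell secondhand or consigned goods → Home Occupation Registration not required.
Sec. 19-4. does not offer valet parking → Standard License not required.
Sec. 19-5. closes 9:00 PM, at/before 10:00 PM; is a sole proprietorship; does not handle hazardous materials → Municipal License not required.
Sec. 19-6. does not offer valet parking → Trade Permit not required.
Sec. 19-7. is a home-based business; does not sell secondhand or consigned goods → Operating Permit not required.
Sec. 19-8. does not handle hazardous materials; provides childcare services → Hazardous Materials License not required.
Sec. 19-9. does not sell secondhand or consigned goods → General Business License not required.
Sec. 19-10. does not sell secondhand or consigned goods → Compliance License not required.

None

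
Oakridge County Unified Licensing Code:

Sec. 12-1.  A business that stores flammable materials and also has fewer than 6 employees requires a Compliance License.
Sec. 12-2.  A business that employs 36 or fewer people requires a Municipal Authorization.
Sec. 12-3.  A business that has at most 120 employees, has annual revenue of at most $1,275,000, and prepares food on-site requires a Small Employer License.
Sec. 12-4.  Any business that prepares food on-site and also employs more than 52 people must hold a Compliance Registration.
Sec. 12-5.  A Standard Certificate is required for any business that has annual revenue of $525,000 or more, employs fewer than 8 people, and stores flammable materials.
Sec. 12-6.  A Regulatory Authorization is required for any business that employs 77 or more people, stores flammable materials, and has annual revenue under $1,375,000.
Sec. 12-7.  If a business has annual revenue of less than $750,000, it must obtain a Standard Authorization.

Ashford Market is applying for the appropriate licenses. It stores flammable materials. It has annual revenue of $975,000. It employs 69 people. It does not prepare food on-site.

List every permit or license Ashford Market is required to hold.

None

Sec. 12-1. stores flammable materials; employees 69 ≥ 6 → Compliance License not required.
Sec. 12-2. employees 69 > 36 → Municipal Authorization not required.
Sec. 12-3. employees 69 ≤ 120; revenue $975,000 ≤ $1,275,000; does not prepare food on-site → Small Employer License not required.
Sec. 12-4. does not prepare food on-site; employees 69 > 52 → Compliance Registration not required.
Sec. 12-5. revenue $975,000 ≥ $525,000; employees 69 ≥ 8; stores flammable materials → Standard Certificate not required.
Sec. 12-6. employees 69 < 77; stores flammable materials; revenue $975,000 < $1,375,000 → Regulatory Authorization not required.
Sec. 12-7. revenue $975,000 ≥ $750,000 → Standard Authorization not required.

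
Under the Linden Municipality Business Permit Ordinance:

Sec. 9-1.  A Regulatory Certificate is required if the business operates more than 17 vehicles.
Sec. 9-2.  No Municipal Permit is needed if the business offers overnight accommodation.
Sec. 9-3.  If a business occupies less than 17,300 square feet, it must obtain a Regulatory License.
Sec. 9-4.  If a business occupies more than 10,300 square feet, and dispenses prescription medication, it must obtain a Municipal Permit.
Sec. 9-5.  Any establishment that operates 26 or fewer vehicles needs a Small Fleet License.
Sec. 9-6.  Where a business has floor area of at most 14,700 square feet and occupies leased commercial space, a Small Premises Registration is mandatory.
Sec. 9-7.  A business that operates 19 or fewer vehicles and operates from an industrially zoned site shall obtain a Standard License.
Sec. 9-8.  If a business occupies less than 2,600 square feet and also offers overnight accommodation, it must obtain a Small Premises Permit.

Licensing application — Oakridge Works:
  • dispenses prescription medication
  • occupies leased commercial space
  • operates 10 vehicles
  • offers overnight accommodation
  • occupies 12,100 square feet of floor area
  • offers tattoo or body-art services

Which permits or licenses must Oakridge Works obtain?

Sec. 9-1. vehicles 10 ≤ 17 → Regulatory Certificate not required.
Sec. 9-2. offers overnight accommodation → exempt from Municipal Permit.
Sec. 9-3. floor area 12,100 square feet < 17,300 square feet → Regulatory License required.
Sec. 9-4. floor area 12,100 square feet > 10,300 square feet; dispenses prescription medication → Municipal Permit required.
Sec. 9-5. vehicles 10 ≤ 26 → Small Fleet License required.
Sec. 9-6. floor area 12,100 square feet ≤ 14,700 square feet; occupies leased commercial space → Small Premises Registration required.
Sec. 9-7. vehicles 10 ≤ 19; occupies leased commercial space (not: operates from an industrially zoned site) → Standard License not required.
Sec. 9-8. floor area 12,100 square feet ≥ 2,600 square feet; offers overnight accommodation → Small Premises Permit not required.

Regulatory License, Small Fleet License, Small Premises Registration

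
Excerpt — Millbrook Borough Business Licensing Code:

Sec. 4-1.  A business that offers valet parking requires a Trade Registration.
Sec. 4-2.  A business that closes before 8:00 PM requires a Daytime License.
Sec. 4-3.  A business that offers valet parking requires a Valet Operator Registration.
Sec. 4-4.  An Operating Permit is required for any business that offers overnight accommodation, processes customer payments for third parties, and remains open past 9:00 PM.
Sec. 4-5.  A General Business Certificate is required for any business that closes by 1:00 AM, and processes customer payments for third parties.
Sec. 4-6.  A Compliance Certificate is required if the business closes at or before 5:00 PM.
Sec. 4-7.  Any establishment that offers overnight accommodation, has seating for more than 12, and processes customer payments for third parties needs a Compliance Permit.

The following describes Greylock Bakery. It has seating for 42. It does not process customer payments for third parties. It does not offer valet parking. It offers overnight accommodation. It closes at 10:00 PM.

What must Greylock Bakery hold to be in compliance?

Sec. 4-1. does not offer valet parking → Trade Registration not required.
Sec. 4-2. closes 10:00 PM, after 8:00 PM → Daytime License not required.
Sec. 4-3. does not offer valet parking → Valet Operator Registration not required.
Sec. 4-4. offers overnight accommodation; does not process customer payments for third parties; closes 10:00 PM, after 9:00 PM → Operating Permit not required.
Sec. 4-5. closes 10:00 PM, at/before 1:00 AM; does not process customer payments for third parties → General Business Certificate not required.
Sec. 4-6. closes 10:00 PM, after 5:00 PM → Compliance Certificate not required.
Sec. 4-7. offers overnight accommodation; seating 42 > 12; does not process customer payments for third parties → Compliance Permit not required.

None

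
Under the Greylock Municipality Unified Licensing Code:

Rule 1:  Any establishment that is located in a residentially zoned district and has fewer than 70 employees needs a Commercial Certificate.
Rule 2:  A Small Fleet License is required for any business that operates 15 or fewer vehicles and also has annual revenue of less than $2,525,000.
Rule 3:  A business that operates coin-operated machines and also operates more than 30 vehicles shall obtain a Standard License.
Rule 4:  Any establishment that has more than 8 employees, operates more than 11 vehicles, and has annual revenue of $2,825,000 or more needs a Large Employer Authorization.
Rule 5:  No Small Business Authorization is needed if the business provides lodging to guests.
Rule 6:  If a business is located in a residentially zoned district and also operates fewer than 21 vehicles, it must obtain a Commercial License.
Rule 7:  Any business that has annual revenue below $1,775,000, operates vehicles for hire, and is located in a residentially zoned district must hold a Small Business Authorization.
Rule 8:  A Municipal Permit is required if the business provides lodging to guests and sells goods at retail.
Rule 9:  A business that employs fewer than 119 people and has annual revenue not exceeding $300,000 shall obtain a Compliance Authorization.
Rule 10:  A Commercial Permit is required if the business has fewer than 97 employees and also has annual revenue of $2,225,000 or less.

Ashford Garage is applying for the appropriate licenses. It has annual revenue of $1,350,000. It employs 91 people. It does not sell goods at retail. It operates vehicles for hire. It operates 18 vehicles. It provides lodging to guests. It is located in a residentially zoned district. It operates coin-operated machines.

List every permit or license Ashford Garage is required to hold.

Rule 1: is located in a residentially zoned district; employees 91 ≥ 70 → Commercial Certificate not required.
Rule 2: vehicles 18 > 15; revenue $1,350,000 < $2,525,000 → Small Fleet License not required.
Rule 3: operates coin-operated machines; vehicles 18 ≤ 30 → Standard License not required.
Rule 4: employees 91 > 8; vehicles 18 > 11; revenue $1,350,000 < $2,825,000 → Large Employer Authorization not required.
Rule 5: provides lodging to guests → exempt from Small Business Authorization.
Rule 6: is located in a residentially zoned district; vehicles 18 < 21 → Commercial License required.
Rule 7: revenue $1,350,000 < $1,775,000; operates vehicles for hire; is located in a residentially zoned district → Small Business Authorization required.
Rule 8: provides lodging to guests; does not sell goods at retail → Municipal Permit not required.
Rule 9: employees 91 < 119; revenue $1,350,000 > $300,000 → Compliance Authorization not required.
Rule 10: employees 91 < 97; revenue $1,350,000 ≤ $2,225,000 → Commercial Permit required.

Commercial License, Commercial Permit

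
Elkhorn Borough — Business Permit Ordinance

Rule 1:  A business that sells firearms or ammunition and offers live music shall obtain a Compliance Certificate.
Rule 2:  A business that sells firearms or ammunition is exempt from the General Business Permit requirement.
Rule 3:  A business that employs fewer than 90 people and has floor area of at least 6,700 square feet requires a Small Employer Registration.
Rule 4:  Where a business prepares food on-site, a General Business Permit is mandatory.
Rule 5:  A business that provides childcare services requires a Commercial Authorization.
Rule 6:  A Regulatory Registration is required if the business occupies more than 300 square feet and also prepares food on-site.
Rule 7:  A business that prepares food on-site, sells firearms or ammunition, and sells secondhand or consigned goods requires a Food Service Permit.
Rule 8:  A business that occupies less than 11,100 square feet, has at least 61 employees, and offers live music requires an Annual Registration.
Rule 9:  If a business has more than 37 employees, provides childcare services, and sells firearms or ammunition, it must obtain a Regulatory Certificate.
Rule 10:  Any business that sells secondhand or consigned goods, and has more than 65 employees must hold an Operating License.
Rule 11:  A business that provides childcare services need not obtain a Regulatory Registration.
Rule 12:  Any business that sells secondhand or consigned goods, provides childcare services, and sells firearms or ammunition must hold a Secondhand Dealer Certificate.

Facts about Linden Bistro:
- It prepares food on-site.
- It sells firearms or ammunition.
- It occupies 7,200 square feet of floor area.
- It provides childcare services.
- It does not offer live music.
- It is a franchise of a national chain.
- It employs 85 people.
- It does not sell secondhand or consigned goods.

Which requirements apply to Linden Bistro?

Rule 1: sells firearms or ammunition; does not offer live music → Compliance Certificate not required.
Rule 2: sells firearms or ammunition → exempt from General Business Permit.
Rule 3: employees 85 < 90; floor area 7,200 square feet ≥ 6,700 square feet → Small Employer Registration required.
Rule 4: prepares food on-site → General Business Permit required.
Rule 5: provides childcare services → Commercial Authorization required.
Rule 6: floor area 7,200 square feet > 300 square feet; prepares food on-site → Regulatory Registration required.
Rule 7: prepares food on-site; sells firearms or ammunition; does not sell secondhand or consigned goods → Food Service Permit not required.
Rule 8: floor area 7,200 square feet < 11,100 square feet; employees 85 ≥ 61; does not offer live music → Annual Registration not required.
Rule 9: employees 85 > 37; provides childcare services; sells firearms or ammunition → Regulatory Certificate required.
Rule 10: does not sell secondhand or consigned goods; employees 85 > 65 → Operating License not required.
Rule 11: provides childcare services → exempt from Regulatory Registration.
Rule 12: does not sell secondhand or consigned goods; provides childcare services; sells firearms or ammunition → Secondhand Dealer Certificate not required.

Commercial Authorization, Regulatory Certificate, Small Employer Registration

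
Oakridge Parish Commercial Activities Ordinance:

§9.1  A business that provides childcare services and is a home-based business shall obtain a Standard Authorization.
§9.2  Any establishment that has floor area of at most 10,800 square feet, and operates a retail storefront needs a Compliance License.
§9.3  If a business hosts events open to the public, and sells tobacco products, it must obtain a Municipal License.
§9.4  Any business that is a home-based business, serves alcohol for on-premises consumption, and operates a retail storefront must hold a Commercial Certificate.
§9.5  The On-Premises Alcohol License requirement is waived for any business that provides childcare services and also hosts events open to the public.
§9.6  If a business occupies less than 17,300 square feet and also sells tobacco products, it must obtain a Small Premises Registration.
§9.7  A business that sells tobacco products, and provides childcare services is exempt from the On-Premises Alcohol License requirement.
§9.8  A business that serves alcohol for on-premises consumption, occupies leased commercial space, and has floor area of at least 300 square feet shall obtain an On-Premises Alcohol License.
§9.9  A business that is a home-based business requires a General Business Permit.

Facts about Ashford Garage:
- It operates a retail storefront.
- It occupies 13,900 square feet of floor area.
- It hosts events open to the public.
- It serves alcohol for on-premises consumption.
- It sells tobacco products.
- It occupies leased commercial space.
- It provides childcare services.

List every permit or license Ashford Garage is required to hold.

§9.1 provides childcare services; occupies leased commercial space (not: is a home-based business) → Standard Authorization not required.
§9.2 floor area 13,900 square feet > 10,800 square feet; operates a retail storefront → Compliance License not required.
§9.3 hosts events open to the public; sells tobacco products → Municipal License required.
§9.4 occupies leased commercial space (not: is a home-based business); serves alcohol for on-premises consumption; operates a retail storefront → Commercial Certificate not required.
§9.5 provides childcare services; hosts events open to the public → exempt from On-Premises Alcohol License.
§9.6 floor area 13,900 square feet < 17,300 square feet; sells tobacco products → Small Premises Registration required.
§9.7 sells tobacco products; provides childcare services → exempt from On-Premises Alcohol License.
§9.8 serves alcohol for on-premises consumption; occupies leased commercial space; floor area 13,900 square feet ≥ 300 square feet → On-Premises Alcohol License required.
§9.9 occupies leased commercial space (not: is a home-based business) → General Business Permit not required.

Municipal License, Small Premises Registration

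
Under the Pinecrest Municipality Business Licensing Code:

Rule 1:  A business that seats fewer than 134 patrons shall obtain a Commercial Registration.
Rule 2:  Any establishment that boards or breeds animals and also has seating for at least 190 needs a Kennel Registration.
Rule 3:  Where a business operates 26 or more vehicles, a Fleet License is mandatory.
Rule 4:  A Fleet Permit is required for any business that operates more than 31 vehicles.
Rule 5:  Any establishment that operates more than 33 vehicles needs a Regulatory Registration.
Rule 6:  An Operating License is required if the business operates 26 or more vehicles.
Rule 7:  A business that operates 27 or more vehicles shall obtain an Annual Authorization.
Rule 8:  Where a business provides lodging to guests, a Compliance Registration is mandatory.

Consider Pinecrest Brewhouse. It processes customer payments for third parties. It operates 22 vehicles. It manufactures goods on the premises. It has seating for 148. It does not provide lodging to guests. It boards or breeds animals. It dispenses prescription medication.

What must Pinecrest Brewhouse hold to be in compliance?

None

Rule 1: seating 148 ≥ 134 → Commercial Registration not required.
Rule 2: boards or breeds animals; seating 148 < 190 → Kennel Registration not required.
Rule 3: vehicles 22 < 26 → Fleet License not required.
Rule 4: vehicles 22 ≤ 31 → Fleet Permit not required.
Rule 5: vehicles 22 ≤ 33 → Regulatory Registration not required.
Rule 6: vehicles 22 < 26 → Operating License not required.
Rule 7: vehicles 22 < 27 → Annual Authorization not required.
Rule 8: does not provide lodging to guests → Compliance Registration not required.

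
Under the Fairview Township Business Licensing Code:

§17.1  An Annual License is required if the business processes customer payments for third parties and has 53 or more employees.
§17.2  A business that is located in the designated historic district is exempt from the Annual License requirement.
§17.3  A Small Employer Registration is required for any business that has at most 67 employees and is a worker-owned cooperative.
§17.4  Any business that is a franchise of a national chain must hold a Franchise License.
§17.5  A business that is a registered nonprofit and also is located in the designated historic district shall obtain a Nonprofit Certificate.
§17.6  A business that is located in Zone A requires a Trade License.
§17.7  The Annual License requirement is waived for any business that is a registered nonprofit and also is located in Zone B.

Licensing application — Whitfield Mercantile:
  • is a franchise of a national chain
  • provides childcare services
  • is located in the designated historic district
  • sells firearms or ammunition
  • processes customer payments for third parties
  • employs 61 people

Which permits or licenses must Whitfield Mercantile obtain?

§17.1 processes customer payments for third parties; employees 61 ≥ 53 → Annual License required.
§17.2 is located in the designated historic district → exempt from Annual License.
§17.3 employees 61 ≤ 67; is a franchise of a national chain (not: is a worker-owned cooperative) → Small Employer Registration not required.
§17.4 is a franchise of a national chain → Franchise License required.
§17.5 is a franchise of a national chain (not: is a registered nonprofit); is located in the designated historic district → Nonprofit Certificate not required.
§17.6 is located in the designated historic district (not: is located in Zone A) → Trade License not required.
§17.7 is a franchise of a national chain (not: is a registered nonprofit); is located in the designated historic district (not: is located in Zone B) → Annual License exemption does not apply.

Franchise License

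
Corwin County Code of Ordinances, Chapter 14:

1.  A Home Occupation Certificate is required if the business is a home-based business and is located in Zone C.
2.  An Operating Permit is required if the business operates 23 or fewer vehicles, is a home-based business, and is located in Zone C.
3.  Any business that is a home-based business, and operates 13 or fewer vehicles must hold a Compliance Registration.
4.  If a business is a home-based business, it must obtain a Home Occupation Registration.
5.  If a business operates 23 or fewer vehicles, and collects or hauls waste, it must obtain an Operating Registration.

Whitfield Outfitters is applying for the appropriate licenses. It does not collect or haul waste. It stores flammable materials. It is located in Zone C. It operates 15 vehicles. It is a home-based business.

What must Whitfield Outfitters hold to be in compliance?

Home Occupation Certificate, Home Occupation Registration, Operating Permit

1. is a home-based business; is located in Zone C → Home Occupation Certificate required.
2. vehicles 15 ≤ 23; is a home-based business; is located in Zone C → Operating Permit required.
3. is a home-based business; vehicles 15 > 13 → Compliance Registration not required.
4. is a home-based business → Home Occupation Registration required.
5. vehicles 15 ≤ 23; does not collect or haul waste → Operating Registration not required.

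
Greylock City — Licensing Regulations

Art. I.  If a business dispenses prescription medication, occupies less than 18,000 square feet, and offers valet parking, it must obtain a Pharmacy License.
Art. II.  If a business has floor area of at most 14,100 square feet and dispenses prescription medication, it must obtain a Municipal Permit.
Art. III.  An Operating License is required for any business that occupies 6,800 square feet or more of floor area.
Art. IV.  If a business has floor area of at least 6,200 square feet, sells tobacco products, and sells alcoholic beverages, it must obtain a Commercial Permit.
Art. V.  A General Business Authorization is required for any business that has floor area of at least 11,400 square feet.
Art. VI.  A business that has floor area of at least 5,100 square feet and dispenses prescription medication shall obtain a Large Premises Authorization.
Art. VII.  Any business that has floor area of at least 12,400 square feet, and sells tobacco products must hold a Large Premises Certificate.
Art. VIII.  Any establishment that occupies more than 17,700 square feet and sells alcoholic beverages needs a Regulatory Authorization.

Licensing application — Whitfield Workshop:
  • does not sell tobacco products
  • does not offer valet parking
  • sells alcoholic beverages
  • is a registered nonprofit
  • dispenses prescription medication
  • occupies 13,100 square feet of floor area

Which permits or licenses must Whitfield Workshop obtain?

General Business Authorization, Large Premises Authorization, Municipal Permit, Operating License

Art. I. dispenses prescription medication; floor area 13,100 square feet < 18,000 square feet; does not offer valet parking → Pharmacy License not required.
Art. II. floor area 13,100 square feet ≤ 14,100 square feet; dispenses prescription medication → Municipal Permit required.
Art. III. floor area 13,100 square feet ≥ 6,800 square feet → Operating License required.
Art. IV. floor area 13,100 square feet ≥ 6,200 square feet; does not sell tobacco products; sells alcoholic beverages → Commercial Permit not required.
Art. V. floor area 13,100 square feet ≥ 11,400 square feet → General Business Authorization required.
Art. VI. floor area 13,100 square feet ≥ 5,100 square feet; dispenses prescription medication → Large Premises Authorization required.
Art. VII. floor area 13,100 square feet ≥ 12,400 square feet; does not sell tobacco products → Large Premises Certificate not required.
Art. VIII. floor area 13,100 square feet ≤ 17,700 square feet; sells alcoholic beverages → Regulatory Authorization not required.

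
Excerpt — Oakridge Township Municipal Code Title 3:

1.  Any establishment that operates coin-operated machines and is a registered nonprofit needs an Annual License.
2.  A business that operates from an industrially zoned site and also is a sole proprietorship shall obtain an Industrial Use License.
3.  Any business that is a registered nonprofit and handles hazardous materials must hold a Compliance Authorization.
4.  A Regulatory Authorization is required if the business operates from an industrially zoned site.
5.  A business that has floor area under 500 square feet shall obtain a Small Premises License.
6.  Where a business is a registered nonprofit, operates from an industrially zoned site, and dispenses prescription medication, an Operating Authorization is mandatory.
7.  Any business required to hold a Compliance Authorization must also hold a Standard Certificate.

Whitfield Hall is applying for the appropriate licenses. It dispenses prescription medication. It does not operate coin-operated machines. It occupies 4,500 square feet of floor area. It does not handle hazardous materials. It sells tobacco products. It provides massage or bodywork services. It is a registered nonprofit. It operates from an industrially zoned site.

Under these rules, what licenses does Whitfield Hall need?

1. does not operate coin-operated machines; is a registered nonprofit → Annual License not required.
2. operates from an industrially zoned site; is a registered nonprofit (not: is a sole proprietorship) → Industrial Use License not required.
3. is a registered nonprofit; does not handle hazardous materials → Compliance Authorization not required.
4. operates from an industrially zoned site → Regulatory Authorization required.
5. floor area 4,500 square feet ≥ 500 square feet → Small Premises License not required.
6. is a registered nonprofit; operates from an industrially zoned site; dispenses prescription medication → Operating Authorization required.
7. Compliance Authorization is not required → no effect.

Operating Authorization, Regulatory Authorization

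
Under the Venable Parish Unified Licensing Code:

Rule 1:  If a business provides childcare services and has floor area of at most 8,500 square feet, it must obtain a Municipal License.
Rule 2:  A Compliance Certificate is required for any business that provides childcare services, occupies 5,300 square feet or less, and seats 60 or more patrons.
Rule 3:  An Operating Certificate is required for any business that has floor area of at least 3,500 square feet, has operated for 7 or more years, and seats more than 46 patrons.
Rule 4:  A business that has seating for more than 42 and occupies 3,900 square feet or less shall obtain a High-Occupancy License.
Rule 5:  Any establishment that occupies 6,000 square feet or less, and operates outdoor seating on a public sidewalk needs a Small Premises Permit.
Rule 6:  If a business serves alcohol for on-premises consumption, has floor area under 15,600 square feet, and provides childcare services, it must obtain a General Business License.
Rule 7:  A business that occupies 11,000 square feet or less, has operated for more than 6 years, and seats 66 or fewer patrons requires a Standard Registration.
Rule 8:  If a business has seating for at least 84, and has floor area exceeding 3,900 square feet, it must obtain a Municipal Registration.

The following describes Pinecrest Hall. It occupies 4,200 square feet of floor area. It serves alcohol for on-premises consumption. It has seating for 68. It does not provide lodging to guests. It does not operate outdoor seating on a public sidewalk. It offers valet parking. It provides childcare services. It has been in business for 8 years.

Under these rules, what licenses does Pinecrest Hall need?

Compliance Certificate, General Business License, Municipal License, Operating Certificate

Rule 1: provides childcare services; floor area 4,200 square feet ≤ 8,500 square feet → Municipal License required.
Rule 2: provides childcare services; floor area 4,200 square feet ≤ 5,300 square feet; seating 68 ≥ 60 → Compliance Certificate required.
Rule 3: floor area 4,200 square feet ≥ 3,500 square feet; years in business 8 ≥ 7; seating 68 > 46 → Operating Certificate required.
Rule 4: seating 68 > 42; floor area 4,200 square feet > 3,900 square feet → High-Occupancy License not required.
Rule 5: floor area 4,200 square feet ≤ 6,000 square feet; does not operate outdoor seating on a public sidewalk → Small Premises Permit not required.
Rule 6: serves alcohol for on-premises consumption; floor area 4,200 square feet < 15,600 square feet; provides childcare services → General Business License required.
Rule 7: floor area 4,200 square feet ≤ 11,000 square feet; years in business 8 > 6; seating 68 > 66 → Standard Registration not required.
Rule 8: seating 68 < 84; floor area 4,200 square feet > 3,900 square feet → Municipal Registration not required.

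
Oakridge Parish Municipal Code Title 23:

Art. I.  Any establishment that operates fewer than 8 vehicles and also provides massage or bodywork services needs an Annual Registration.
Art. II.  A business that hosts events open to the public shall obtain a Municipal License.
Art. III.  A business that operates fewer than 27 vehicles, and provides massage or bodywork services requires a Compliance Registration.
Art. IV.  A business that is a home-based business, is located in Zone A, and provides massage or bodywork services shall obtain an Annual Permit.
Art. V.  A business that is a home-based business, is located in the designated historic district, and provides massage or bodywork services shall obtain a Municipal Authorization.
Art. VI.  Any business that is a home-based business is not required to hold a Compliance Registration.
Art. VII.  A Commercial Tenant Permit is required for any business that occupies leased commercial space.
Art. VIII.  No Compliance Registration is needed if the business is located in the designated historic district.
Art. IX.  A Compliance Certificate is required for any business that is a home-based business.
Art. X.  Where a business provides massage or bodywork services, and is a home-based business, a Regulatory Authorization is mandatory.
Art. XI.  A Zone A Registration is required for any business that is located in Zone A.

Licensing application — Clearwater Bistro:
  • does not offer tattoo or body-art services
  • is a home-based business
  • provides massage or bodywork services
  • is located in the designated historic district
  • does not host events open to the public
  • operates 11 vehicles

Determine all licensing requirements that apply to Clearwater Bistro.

Art. I. vehicles 11 ≥ 8; provides massage or bodywork services → Annual Registration not required.
Art. II. does not host events open to the public → Municipal License not required.
Art. III. vehicles 11 < 27; provides massage or bodywork services → Compliance Registration required.
Art. IV. is a home-based business; is located in the designated historic district (not: is located in Zone A); provides massage or bodywork services → Annual Permit not required.
Art. V. is a home-based business; is located in the designated historic district; provides massage or bodywork services → Municipal Authorization required.
Art. VI. is a home-based business → exempt from Compliance Registration.
Art. VII. is a home-based business (not: occupies leased commercial space) → Commercial Tenant Permit not required.
Art. VIII. is located in the designated historic district → exempt from Compliance Registration.
Art. IX. is a home-based business → Compliance Certificate required.
Art. X. provides massage or bodywork services; is a home-based business → Regulatory Authorization required.
Art. XI. is located in the designated historic district (not: is located in Zone A) → Zone A Registration not required.

Compliance Certificate, Municipal Authorization, Regulatory Authorization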